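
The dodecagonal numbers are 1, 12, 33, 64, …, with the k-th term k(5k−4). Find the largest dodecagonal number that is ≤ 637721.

635817

Solve n(5n−4) ≤ 637721 for integer n.
n = 357 gives 635817 ≤ 637721, while n = 358 gives 639388 > 637721; so the answer is 635817.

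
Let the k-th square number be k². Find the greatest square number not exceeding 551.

529

Solve n² ≤ 551 for integer n.
n = 23 gives 529 ≤ 551, while n = 24 gives 576 > 551; so the answer is 529.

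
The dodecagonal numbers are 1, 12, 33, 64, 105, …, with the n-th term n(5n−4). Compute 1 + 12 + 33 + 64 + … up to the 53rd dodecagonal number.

Σ i(5i−4) = 5Σi² − 4Σi over i = 1..53.
Σi = 1431 and Σi² = 51039.
5·51039 − 4·1431 = 249471.

249471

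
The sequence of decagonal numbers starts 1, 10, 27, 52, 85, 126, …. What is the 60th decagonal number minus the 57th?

60·(4·60 − 3) = 14220 and 57·(4·57 − 3) = 12825.
Difference: 14220 − 12825 = 1395.

1395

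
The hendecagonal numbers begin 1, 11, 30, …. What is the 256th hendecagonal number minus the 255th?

2296

Consecutive hendecagonal numbers differ by 9n − 8: here 9·256 − 8 = 2296.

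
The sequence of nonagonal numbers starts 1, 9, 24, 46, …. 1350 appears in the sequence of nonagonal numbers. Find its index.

20

Set n(7n−5)/2 = 1350, giving 7n² − 5n − 2700 = 0.
So n = (5 + 275) / 14 = 280/14 = 20.
Check: 20·(7·20 − 5)/2 = 1350. ✓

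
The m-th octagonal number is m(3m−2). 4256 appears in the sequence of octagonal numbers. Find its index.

38

Set n(3n−2) = 4256, giving 3n² − 2n − 4256 = 0.
The discriminant is 4 + 12·4256 = 51076, and √51076 = 226.
So n = (2 + 226) / 6 = 228/6 = 38.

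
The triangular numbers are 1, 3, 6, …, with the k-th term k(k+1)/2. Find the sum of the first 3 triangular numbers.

Σ i(i+1)/2 = (Σi² + Σi) / 2 over i = 1..3.
Σi = 6 and Σi² = 14.
(1·14 + 1·6) / 2 = 20/2 = 10.

10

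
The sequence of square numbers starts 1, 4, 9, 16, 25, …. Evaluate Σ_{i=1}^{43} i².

27434

Σ_{i=1}^{43} i² = 43·44·87/6 = 27434.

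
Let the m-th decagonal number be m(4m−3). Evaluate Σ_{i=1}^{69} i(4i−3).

Σ i(4i−3) = 4Σi² − 3Σi over i = 1..69.
Σi = 2415 and Σi² = 111895.
4·111895 − 3·2415 = 440335.

440335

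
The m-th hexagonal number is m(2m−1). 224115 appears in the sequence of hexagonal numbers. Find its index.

335

Set n(2n−1) = 224115, giving 2n² − n − 224115 = 0.
So n = (1 + 1339) / 4 = 1340/4 = 335.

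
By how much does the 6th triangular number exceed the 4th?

11

6·7/2 = 21 and 4·5/2 = 10.
Difference: 21 − 10 = 11.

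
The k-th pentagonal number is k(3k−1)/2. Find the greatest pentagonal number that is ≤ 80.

70

Solve n(3n−1)/2 ≤ 80 for integer n.
n = 7 gives 70 ≤ 80, while n = 8 gives 92 > 80; so the answer is 70.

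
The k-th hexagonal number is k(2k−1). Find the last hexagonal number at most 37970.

Solve n(2n−1) ≤ 37970 for integer n.
n = 138 gives 37950 ≤ 37970, while n = 139 gives 38503 > 37970; so the answer is 37950.

37950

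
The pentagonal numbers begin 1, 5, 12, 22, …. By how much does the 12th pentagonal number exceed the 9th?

12·(3·12 − 1)/2 = 210 and 9·(3·9 − 1)/2 = 117.
Difference: 210 − 117 = 93.

93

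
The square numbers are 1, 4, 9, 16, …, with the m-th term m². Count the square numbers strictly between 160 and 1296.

The n-th square number is n².
Smallest index with value > 160: n = 13 (giving 169).
Largest index with value < 1296: n = 35 (giving 1225).
Indices 13 through 35: 23 terms.

23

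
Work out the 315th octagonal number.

The 315th octagonal number is n(3n−2) with n = 315.
315·(3·315 − 2) = 315·943 = 297045.

297045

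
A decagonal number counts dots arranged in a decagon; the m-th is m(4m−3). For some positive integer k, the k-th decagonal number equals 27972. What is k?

Set n(4n−3) = 27972, giving 4n² − 3n − 27972 = 0.
The discriminant is 9 + 16·27972 = 447561, and √447561 = 669.
So n = (3 + 669) / 8 = 672/8 = 84.

84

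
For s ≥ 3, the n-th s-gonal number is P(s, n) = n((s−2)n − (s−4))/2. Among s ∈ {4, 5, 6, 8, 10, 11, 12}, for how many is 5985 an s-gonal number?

s = 4: P(4, 77) = 5929 and P(4, 78) = 6084; 5985 is not s-gonal.
s = 5: P(5, 63) = 5922 and P(5, 64) = 6112; 5985 is not s-gonal.
s = 6: P(6, 54) = 5778 and P(6, 55) = 5995; 5985 is not s-gonal.
s = 8: P(8, 45) = 5985. ✓
s = 10: P(10, 39) = 5967 and P(10, 40) = 6280; 5985 is not s-gonal.
s = 11: P(11, 36) = 5706 and P(11, 37) = 6031; 5985 is not s-gonal.
s = 12: P(12, 35) = 5985. ✓
Hits: s ∈ {8, 12} → 2.

2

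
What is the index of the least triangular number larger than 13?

5

Solve n(n+1)/2 > 13 for integer n.
The largest n with value ≤ 13 is 4 (since 10 ≤ 13 < 15), so the first above is n = 5, value 15.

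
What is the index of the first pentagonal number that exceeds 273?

Solve n(3n−1)/2 > 273 for integer n.
The largest n with value ≤ 273 is 13 (since 247 ≤ 273 < 287), so the first above is n = 14, value 287.

14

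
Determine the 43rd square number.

The 43rd square number is n² with n = 43.
43² = 1849.

1849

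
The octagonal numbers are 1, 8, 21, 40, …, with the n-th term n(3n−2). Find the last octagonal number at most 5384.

5208

Solve n(3n−2) ≤ 5384 for integer n.
n = 42 gives 5208 ≤ 5384, while n = 43 gives 5461 > 5384; so the answer is 5208.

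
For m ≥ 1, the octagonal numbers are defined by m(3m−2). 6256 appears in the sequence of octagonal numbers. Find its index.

Set n(3n−2) = 6256, giving 3n² − 2n − 6256 = 0.
The discriminant is 4 + 12·6256 = 75076, and √75076 = 274.
So n = (2 + 274) / 6 = 276/6 = 46.

46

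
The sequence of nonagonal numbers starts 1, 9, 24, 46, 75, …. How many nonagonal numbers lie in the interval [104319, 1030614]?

The n-th nonagonal number is n(7n−5)/2.
Smallest index with value ≥ 104319: n = 173 (giving 104319).
Largest index with value ≤ 1030614: n = 543 (giving 1030614).
Indices 173 through 543: 371 terms.

371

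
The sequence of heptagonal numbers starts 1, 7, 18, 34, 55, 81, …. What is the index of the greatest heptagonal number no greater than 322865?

359

Solve n(5n−3)/2 ≤ 322865 for integer n.
n = 359 gives 321664 ≤ 322865, while n = 360 gives 323460 > 322865; so the answer is index 359.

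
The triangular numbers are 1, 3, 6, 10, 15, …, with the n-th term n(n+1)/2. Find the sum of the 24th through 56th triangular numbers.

28556

Σ i(i+1)/2 = (Σi² + Σi) / 2 over i = 24..56.
Σi = 1596 − 276 = 1320 and Σi² = 60116 − 4324 = 55792.
(1·55792 + 1·1320) / 2 = 57112/2 = 28556.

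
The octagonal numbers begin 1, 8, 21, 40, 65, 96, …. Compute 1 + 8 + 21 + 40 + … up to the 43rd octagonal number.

Σ i(3i−2) = 3Σi² − 2Σi over i = 1..43.
Σi = 946 and Σi² = 27434.
3·27434 − 2·946 = 80410.

80410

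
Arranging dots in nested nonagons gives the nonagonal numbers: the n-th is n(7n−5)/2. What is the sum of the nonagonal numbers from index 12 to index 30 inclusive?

Σ i(7i−5)/2 = (7Σi² − 5Σi) / 2 over i = 12..30.
Σi = 465 − 66 = 399 and Σi² = 9455 − 506 = 8949.
(7·8949 − 5·399) / 2 = 60648/2 = 30324.

30324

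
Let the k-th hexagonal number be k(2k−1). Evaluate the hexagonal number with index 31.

1891

The 31st hexagonal number is n(2n−1) with n = 31.
31·(2·31 − 1) = 31·61 = 1891.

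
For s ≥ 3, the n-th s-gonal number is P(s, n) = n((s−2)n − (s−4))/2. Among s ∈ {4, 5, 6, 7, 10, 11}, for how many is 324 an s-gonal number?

1

s = 4: P(4, 18) = 324. ✓
s = 5: P(5, 14) = 287 and P(5, 15) = 330; 324 is not s-gonal.
s = 6: P(6, 12) = 276 and P(6, 13) = 325; 324 is not s-gonal.
s = 7: P(7, 11) = 286 and P(7, 12) = 342; 324 is not s-gonal.
s = 10: P(10, 9) = 297 and P(10, 10) = 370; 324 is not s-gonal.
s = 11: P(11, 8) = 260 and P(11, 9) = 333; 324 is not s-gonal.
Hits: s ∈ {4} → 1.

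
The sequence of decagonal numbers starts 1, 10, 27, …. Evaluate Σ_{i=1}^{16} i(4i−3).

Σ i(4i−3) = 4Σi² − 3Σi over i = 1..16.
Σi = 136 and Σi² = 1496.
4·1496 − 3·136 = 5576.

5576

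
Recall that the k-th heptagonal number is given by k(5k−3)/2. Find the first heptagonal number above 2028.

2059

Solve n(5n−3)/2 > 2028 for integer n.
The largest n with value ≤ 2028 is 28 (since 1918 ≤ 2028 < 2059), so the first above is n = 29, value 2059.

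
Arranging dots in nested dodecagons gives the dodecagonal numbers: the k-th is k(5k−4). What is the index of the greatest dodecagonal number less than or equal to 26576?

Solve n(5n−4) ≤ 26576 for integer n.
n = 73 gives 26353 ≤ 26576, while n = 74 gives 27084 > 26576; so the answer is index 73.

73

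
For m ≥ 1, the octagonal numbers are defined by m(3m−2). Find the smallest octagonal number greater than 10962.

11041

Solve n(3n−2) > 10962 for integer n.
The largest n with value ≤ 10962 is 60 (since 10680 ≤ 10962 < 11041), so the first above is n = 61, value 11041.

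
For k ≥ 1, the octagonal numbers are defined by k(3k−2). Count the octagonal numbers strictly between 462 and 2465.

The n-th octagonal number is n(3n−2).
Smallest index with value > 462: n = 13 (giving 481).
Largest index with value < 2465: n = 28 (giving 2296).
Indices 13 through 28: 16 terms.

16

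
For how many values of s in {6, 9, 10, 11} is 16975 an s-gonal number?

1

s = 6: P(6, 92) = 16836 and P(6, 93) = 17205; 16975 is not s-gonal.
s = 9: P(9, 70) = 16975. ✓
s = 10: P(10, 65) = 16705 and P(10, 66) = 17226; 16975 is not s-gonal.
s = 11: P(11, 61) = 16531 and P(11, 62) = 17081; 16975 is not s-gonal.
Hits: s ∈ {9} → 1.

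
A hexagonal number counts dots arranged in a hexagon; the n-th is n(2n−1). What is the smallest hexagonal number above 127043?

Solve n(2n−1) > 127043 for integer n.
The largest n with value ≤ 127043 is 252 (since 126756 ≤ 127043 < 127765), so the first above is n = 253, value 127765.

127765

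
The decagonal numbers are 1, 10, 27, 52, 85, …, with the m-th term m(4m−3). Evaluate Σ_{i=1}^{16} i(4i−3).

5576

Σ i(4i−3) = 4Σi² − 3Σi over i = 1..16.
Σi = 136 and Σi² = 1496.
4·1496 − 3·136 = 5576.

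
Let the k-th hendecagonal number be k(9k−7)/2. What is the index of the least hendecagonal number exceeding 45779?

Solve n(9n−7)/2 > 45779 for integer n.
The largest n with value ≤ 45779 is 101 (since 45551 ≤ 45779 < 46461), so the first above is n = 102, value 46461.

102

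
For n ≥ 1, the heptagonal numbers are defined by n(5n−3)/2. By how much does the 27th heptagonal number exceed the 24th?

378

27·(5·27 − 3)/2 = 1782 and 24·(5·24 − 3)/2 = 1404.
Difference: 1782 − 1404 = 378.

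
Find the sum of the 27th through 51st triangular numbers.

20150

Σ i(i+1)/2 = (Σi² + Σi) / 2 over i = 27..51.
Σi = 1326 − 351 = 975 and Σi² = 45526 − 6201 = 39325.
(1·39325 + 1·975) / 2 = 40300/2 = 20150.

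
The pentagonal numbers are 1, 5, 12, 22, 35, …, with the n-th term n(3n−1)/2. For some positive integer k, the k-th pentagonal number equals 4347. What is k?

Set n(3n−1)/2 = 4347, giving 3n² − n − 8694 = 0.
The discriminant is 1 + 24·4347 = 104329, and √104329 = 323.
So n = (1 + 323) / 6 = 324/6 = 54.

54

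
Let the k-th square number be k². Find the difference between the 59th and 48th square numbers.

59² = 3481 and 48² = 2304.
Difference: 3481 − 2304 = 1177.

1177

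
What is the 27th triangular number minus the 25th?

27·28/2 = 378 and 25·26/2 = 325.
Difference: 378 − 325 = 53.

53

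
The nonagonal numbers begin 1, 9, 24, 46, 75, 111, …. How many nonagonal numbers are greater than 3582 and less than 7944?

15

The n-th nonagonal number is n(7n−5)/2.
Smallest index with value > 3582: n = 33 (giving 3729).
Largest index with value < 7944: n = 47 (giving 7614).
Indices 33 through 47: 15 terms.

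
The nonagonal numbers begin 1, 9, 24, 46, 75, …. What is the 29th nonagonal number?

2871

29·(7·29 − 5)/2 = 29·198/2 = 29·99 = 2871.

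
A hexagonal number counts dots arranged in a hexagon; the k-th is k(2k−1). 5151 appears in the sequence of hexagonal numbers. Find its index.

Set n(2n−1) = 5151, giving 2n² − n − 5151 = 0.
The discriminant is 1 + 8·5151 = 41209, and √41209 = 203.
So n = (1 + 203) / 4 = 204/4 = 51.
Check: 51·(2·51 − 1) = 5151. ✓

51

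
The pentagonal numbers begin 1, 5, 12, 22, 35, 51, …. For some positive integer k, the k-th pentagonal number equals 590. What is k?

20

Set n(3n−1)/2 = 590, giving 3n² − n − 1180 = 0.
The discriminant is 1 + 24·590 = 14161, and √14161 = 119.
So n = (1 + 119) / 6 = 120/6 = 20.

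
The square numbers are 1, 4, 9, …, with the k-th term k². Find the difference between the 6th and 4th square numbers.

6² = 36 and 4² = 16.
Difference: 36 − 16 = 20.

20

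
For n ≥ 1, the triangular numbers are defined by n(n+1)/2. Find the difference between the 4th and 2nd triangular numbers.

4·5/2 = 10 and 2·3/2 = 3.
Difference: 10 − 3 = 7.

7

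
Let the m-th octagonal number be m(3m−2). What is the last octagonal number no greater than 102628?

Solve n(3n−2) ≤ 102628 for integer n.
n = 185 gives 102305 ≤ 102628, while n = 186 gives 103416 > 102628; so the answer is 102305.

102305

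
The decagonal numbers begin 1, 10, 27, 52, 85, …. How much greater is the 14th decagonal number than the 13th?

Consecutive decagonal numbers differ by 8n − 7: here 8·14 − 7 = 105.

105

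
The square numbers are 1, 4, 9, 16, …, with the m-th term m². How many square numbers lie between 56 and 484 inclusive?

The n-th square number is n².
Smallest index with value ≥ 56: n = 8 (giving 64).
Largest index with value ≤ 484: n = 22 (giving 484).
Indices 8 through 22: 15 terms.

15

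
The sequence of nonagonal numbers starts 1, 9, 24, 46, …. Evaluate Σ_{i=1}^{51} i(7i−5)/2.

Σ i(7i−5)/2 = (7Σi² − 5Σi) / 2 over i = 1..51.
Σi = 1326 and Σi² = 45526.
(7·45526 − 5·1326) / 2 = 312052/2 = 156026.

156026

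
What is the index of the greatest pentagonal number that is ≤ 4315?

53

Solve n(3n−1)/2 ≤ 4315 for integer n.
n = 53 gives 4187 ≤ 4315, while n = 54 gives 4347 > 4315; so the answer is index 53.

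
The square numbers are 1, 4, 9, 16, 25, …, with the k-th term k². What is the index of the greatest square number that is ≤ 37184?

192

Solve n² ≤ 37184 for integer n.
n = 192 gives 36864 ≤ 37184, while n = 193 gives 37249 > 37184; so the answer is index 192.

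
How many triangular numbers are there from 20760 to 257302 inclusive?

The n-th triangular number is n(n+1)/2.
Smallest index with value ≥ 20760: n = 204 (giving 20910).
Largest index with value ≤ 257302: n = 716 (giving 256686).
Indices 204 through 716: 513 terms.

513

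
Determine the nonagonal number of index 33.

The 33rd nonagonal number is n(7n−5)/2 with n = 33.
33·(7·33 − 5)/2 = 33·226/2 = 33·113 = 3729.

3729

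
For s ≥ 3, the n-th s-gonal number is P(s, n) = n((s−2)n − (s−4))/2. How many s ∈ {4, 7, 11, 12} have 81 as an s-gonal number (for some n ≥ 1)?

2

s = 4: P(4, 9) = 81. ✓
s = 7: P(7, 6) = 81. ✓
s = 11: P(11, 4) = 58 and P(11, 5) = 95; 81 is not s-gonal.
s = 12: P(12, 4) = 64 and P(12, 5) = 105; 81 is not s-gonal.
Hits: s ∈ {4, 7} → 2.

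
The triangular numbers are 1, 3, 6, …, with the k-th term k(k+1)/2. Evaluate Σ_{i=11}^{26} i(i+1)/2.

3056

Σ i(i+1)/2 = (Σi² + Σi) / 2 over i = 11..26.
Σi = 351 − 55 = 296 and Σi² = 6201 − 385 = 5816.
(1·5816 + 1·296) / 2 = 6112/2 = 3056.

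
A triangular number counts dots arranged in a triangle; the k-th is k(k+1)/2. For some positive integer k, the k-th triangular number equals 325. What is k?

Set n(n+1)/2 = 325, giving n² + n − 650 = 0.
The discriminant is 1 + 8·325 = 2601, and √2601 = 51.
So n = (-1 + 51) / 2 = 50/2 = 25.

25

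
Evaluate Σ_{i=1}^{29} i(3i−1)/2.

Σ i(3i−1)/2 = (3Σi² − Σi) / 2 over i = 1..29.
Σi = 435 and Σi² = 8555.
(3·8555 − 1·435) / 2 = 25230/2 = 12615.

12615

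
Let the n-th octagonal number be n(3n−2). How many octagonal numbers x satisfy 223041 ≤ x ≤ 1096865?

The n-th octagonal number is n(3n−2).
Smallest index with value ≥ 223041: n = 273 (giving 223041).
Largest index with value ≤ 1096865: n = 605 (giving 1096865).
Indices 273 through 605: 333 terms.

333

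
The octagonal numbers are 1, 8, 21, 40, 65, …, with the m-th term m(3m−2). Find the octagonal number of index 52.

52·(3·52 − 2) = 52·154 = 8008.

8008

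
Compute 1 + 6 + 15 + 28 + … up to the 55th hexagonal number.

112420

Σ i(2i−1) = 2Σi² − Σi over i = 1..55.
Σi = 1540 and Σi² = 56980.
2·56980 − 1·1540 = 112420.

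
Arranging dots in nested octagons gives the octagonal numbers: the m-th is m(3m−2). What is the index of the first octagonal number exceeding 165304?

Solve n(3n−2) > 165304 for integer n.
The largest n with value ≤ 165304 is 235 (since 165205 ≤ 165304 < 166616), so the first above is n = 236, value 166616.

236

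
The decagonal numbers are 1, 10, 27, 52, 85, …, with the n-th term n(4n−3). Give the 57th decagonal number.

12825

The 57th decagonal number is n(4n−3) with n = 57.
57·(4·57 − 3) = 57·225 = 12825.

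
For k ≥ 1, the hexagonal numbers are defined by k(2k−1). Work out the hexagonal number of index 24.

The 24th hexagonal number is n(2n−1) with n = 24.
24·(2·24 − 1) = 24·47 = 1128.

1128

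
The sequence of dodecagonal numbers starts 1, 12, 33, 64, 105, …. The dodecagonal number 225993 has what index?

213

Set n(5n−4) = 225993, giving 5n² − 4n − 225993 = 0.
The discriminant is 16 + 20·225993 = 4519876, and √4519876 = 2126.
So n = (4 + 2126) / 10 = 2130/10 = 213.
Check: 213·(5·213 − 4) = 225993. ✓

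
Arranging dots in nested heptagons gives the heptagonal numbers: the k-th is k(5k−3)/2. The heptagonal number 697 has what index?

Set n(5n−3)/2 = 697, giving 5n² − 3n − 1394 = 0.
The discriminant is 9 + 40·697 = 27889, and √27889 = 167.
So n = (3 + 167) / 10 = 170/10 = 17.

17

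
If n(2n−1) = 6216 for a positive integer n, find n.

Set n(2n−1) = 6216, giving 2n² − n − 6216 = 0.
The discriminant is 1 + 8·6216 = 49729, and √49729 = 223.
So n = (1 + 223) / 4 = 224/4 = 56.

56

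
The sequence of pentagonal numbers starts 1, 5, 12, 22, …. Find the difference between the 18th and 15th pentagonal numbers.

18·(3·18 − 1)/2 = 477 and 15·(3·15 − 1)/2 = 330.
Difference: 477 − 330 = 147.

147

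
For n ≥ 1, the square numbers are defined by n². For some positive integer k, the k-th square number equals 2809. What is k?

We need n² = 2809, so n = √2809 = 53.

53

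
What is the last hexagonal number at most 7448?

Solve n(2n−1) ≤ 7448 for integer n.
n = 61 gives 7381 ≤ 7448, while n = 62 gives 7626 > 7448; so the answer is 7381.

7381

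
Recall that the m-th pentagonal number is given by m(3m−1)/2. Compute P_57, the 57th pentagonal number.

4845

The 57th pentagonal number is n(3n−1)/2 with n = 57.
57·(3·57 − 1)/2 = 57·170/2 = 57·85 = 4845.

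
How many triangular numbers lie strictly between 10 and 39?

The n-th triangular number is n(n+1)/2.
Smallest index with value > 10: n = 5 (giving 15).
Largest index with value < 39: n = 8 (giving 36).
Indices 5 through 8: 4 terms.

4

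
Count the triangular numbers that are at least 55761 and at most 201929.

301

The n-th triangular number is n(n+1)/2.
Smallest index with value ≥ 55761: n = 334 (giving 55945).
Largest index with value ≤ 201929: n = 634 (giving 201295).
Indices 334 through 634: 301 terms.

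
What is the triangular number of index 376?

70876

376·377/2 = 141752/2 = 70876.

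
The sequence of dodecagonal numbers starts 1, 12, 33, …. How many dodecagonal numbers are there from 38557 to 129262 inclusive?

73

The n-th dodecagonal number is n(5n−4).
Smallest index with value ≥ 38557: n = 89 (giving 39249).
Largest index with value ≤ 129262: n = 161 (giving 128961).
Indices 89 through 161: 73 terms.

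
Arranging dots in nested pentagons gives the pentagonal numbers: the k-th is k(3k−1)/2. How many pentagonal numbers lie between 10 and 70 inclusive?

The n-th pentagonal number is n(3n−1)/2.
Smallest index with value ≥ 10: n = 3 (giving 12).
Largest index with value ≤ 70: n = 7 (giving 70).
Indices 3 through 7: 5 terms.

5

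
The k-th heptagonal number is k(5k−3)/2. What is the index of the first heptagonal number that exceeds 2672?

Solve n(5n−3)/2 > 2672 for integer n.
The largest n with value ≤ 2672 is 32 (since 2512 ≤ 2672 < 2673), so the first above is n = 33, value 2673.

33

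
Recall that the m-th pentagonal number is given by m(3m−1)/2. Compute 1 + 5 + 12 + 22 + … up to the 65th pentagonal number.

Σ i(3i−1)/2 = (3Σi² − Σi) / 2 over i = 1..65.
Σi = 2145 and Σi² = 93665.
(3·93665 − 1·2145) / 2 = 278850/2 = 139425.

139425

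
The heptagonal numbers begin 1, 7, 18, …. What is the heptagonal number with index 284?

201214

The 284th heptagonal number is n(5n−3)/2 with n = 284.
284·(5·284 − 3)/2 = 284·1417/2 = 201214.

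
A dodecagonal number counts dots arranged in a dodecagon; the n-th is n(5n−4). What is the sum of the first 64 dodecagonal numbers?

438880

Σ i(5i−4) = 5Σi² − 4Σi over i = 1..64.
Σi = 2080 and Σi² = 89440.
5·89440 − 4·2080 = 438880.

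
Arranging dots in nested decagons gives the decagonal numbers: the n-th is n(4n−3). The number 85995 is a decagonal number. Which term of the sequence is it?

147

Set n(4n−3) = 85995, giving 4n² − 3n − 85995 = 0.
The discriminant is 9 + 16·85995 = 1375929, and √1375929 = 1173.
So n = (3 + 1173) / 8 = 1176/8 = 147.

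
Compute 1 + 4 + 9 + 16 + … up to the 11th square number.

Σ_{i=1}^{11} i² = 11·12·23/6 = 506.

506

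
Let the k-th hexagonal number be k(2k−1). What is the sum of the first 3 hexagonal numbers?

Σ i(2i−1) = 2Σi² − Σi over i = 1..3.
Σi = 6 and Σi² = 14.
2·14 − 1·6 = 22.

22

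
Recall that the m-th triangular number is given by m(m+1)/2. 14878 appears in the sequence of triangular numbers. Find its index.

172

Set n(n+1)/2 = 14878, giving n² + n − 29756 = 0.
The discriminant is 1 + 8·14878 = 119025, and √119025 = 345.
So n = (-1 + 345) / 2 = 344/2 = 172.
Check: 172·173/2 = 14878. ✓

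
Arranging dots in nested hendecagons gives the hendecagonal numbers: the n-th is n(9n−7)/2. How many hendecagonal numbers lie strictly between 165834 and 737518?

213

The n-th hendecagonal number is n(9n−7)/2.
Smallest index with value > 165834: n = 193 (giving 166945).
Largest index with value < 737518: n = 405 (giving 736695).
Indices 193 through 405: 213 terms.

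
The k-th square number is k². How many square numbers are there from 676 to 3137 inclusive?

31

The n-th square number is n².
Smallest index with value ≥ 676: n = 26 (giving 676).
Largest index with value ≤ 3137: n = 56 (giving 3136).
Indices 26 through 56: 31 terms.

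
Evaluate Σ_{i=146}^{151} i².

Σ_{i=146}^{151} i² = 1159076 − 1026745 = 132331.

132331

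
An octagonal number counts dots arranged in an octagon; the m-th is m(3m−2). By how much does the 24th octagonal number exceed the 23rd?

139

Consecutive octagonal numbers differ by 6n − 5: here 6·24 − 5 = 139.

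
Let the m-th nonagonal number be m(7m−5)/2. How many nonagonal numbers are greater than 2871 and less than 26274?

The n-th nonagonal number is n(7n−5)/2.
Smallest index with value > 2871: n = 30 (giving 3075).
Largest index with value < 26274: n = 86 (giving 25671).
Indices 30 through 86: 57 terms.

57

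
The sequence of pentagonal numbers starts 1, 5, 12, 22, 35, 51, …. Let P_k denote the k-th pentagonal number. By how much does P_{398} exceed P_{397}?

Consecutive pentagonal numbers differ by 3n − 2: here 3·398 − 2 = 1192.

1192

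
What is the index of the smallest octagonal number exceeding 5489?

Solve n(3n−2) > 5489 for integer n.
The largest n with value ≤ 5489 is 43 (since 5461 ≤ 5489 < 5720), so the first above is n = 44, value 5720.

44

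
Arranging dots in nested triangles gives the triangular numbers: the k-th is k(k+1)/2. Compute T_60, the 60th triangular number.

The 60th triangular number is n(n+1)/2 with n = 60.
60·61/2 = 3660/2 = 1830.

1830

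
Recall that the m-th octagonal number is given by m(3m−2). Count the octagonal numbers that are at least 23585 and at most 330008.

The n-th octagonal number is n(3n−2).
Smallest index with value ≥ 23585: n = 89 (giving 23585).
Largest index with value ≤ 330008: n = 332 (giving 330008).
Indices 89 through 332: 244 terms.

244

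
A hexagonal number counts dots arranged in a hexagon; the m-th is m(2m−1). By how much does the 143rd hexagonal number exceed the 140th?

143·(2·143 − 1) = 40755 and 140·(2·140 − 1) = 39060.
Difference: 40755 − 39060 = 1695.

1695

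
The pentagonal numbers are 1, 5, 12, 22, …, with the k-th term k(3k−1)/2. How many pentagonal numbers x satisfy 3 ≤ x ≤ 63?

5

The n-th pentagonal number is n(3n−1)/2.
Smallest index with value ≥ 3: n = 2 (giving 5).
Largest index with value ≤ 63: n = 6 (giving 51).
Indices 2 through 6: 5 terms.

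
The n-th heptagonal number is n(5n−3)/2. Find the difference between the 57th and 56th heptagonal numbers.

Consecutive heptagonal numbers differ by 5n − 4: here 5·57 − 4 = 281.

281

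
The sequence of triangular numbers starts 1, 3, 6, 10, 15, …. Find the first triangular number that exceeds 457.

465

Solve n(n+1)/2 > 457 for integer n.
The largest n with value ≤ 457 is 29 (since 435 ≤ 457 < 465), so the first above is n = 30, value 465.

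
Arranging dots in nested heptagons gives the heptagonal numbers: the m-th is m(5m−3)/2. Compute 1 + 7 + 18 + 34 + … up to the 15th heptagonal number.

Σ i(5i−3)/2 = (5Σi² − 3Σi) / 2 over i = 1..15.
Σi = 120 and Σi² = 1240.
(5·1240 − 3·120) / 2 = 5840/2 = 2920.

2920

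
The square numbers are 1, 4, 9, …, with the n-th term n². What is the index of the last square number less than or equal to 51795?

Solve n² ≤ 51795 for integer n.
n = 227 gives 51529 ≤ 51795, while n = 228 gives 51984 > 51795; so the answer is index 227.

227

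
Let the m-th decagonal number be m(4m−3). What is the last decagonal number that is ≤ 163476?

162610

Solve n(4n−3) ≤ 163476 for integer n.
n = 202 gives 162610 ≤ 163476, while n = 203 gives 164227 > 163476; so the answer is 162610.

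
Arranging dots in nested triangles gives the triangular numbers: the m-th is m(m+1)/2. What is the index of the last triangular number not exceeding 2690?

72

Solve n(n+1)/2 ≤ 2690 for integer n.
n = 72 gives 2628 ≤ 2690, while n = 73 gives 2701 > 2690; so the answer is index 72.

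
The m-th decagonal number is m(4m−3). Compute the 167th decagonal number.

111055

167·(4·167 − 3) = 167·665 = 111055.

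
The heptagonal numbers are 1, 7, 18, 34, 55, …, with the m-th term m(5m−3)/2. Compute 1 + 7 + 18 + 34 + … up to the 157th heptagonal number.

3237183

Σ i(5i−3)/2 = (5Σi² − 3Σi) / 2 over i = 1..157.
Σi = 12403 and Σi² = 1302315.
(5·1302315 − 3·12403) / 2 = 6474366/2 = 3237183.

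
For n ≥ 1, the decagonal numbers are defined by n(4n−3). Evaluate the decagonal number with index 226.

226·(4·226 − 3) = 226·901 = 203626.

203626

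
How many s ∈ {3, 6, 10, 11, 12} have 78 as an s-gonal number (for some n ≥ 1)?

s = 3: P(3, 12) = 78. ✓
s = 6: P(6, 6) = 66 and P(6, 7) = 91; 78 is not s-gonal.
s = 10: P(10, 4) = 52 and P(10, 5) = 85; 78 is not s-gonal.
s = 11: P(11, 4) = 58 and P(11, 5) = 95; 78 is not s-gonal.
s = 12: P(12, 4) = 64 and P(12, 5) = 105; 78 is not s-gonal.
Hits: s ∈ {3} → 1.

1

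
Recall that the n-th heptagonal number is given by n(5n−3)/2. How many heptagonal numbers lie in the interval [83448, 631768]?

The n-th heptagonal number is n(5n−3)/2.
Smallest index with value ≥ 83448: n = 183 (giving 83448).
Largest index with value ≤ 631768: n = 503 (giving 631768).
Indices 183 through 503: 321 terms.

321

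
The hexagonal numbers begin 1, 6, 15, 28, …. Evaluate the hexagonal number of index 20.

The 20th hexagonal number is n(2n−1) with n = 20.
20·(2·20 − 1) = 20·39 = 780.

780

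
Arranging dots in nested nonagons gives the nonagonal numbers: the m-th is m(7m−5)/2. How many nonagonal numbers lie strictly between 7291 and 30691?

The n-th nonagonal number is n(7n−5)/2.
Smallest index with value > 7291: n = 47 (giving 7614).
Largest index with value < 30691: n = 93 (giving 30039).
Indices 47 through 93: 47 terms.

47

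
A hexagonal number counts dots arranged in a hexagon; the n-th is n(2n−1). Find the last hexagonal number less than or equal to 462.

435

Solve n(2n−1) ≤ 462 for integer n.
n = 15 gives 435 ≤ 462, while n = 16 gives 496 > 462; so the answer is 435.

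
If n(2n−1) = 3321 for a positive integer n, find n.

41

Set n(2n−1) = 3321, giving 2n² − n − 3321 = 0.
The discriminant is 1 + 8·3321 = 26569, and √26569 = 163.
So n = (1 + 163) / 4 = 164/4 = 41.
Check: 41·(2·41 − 1) = 3321. ✓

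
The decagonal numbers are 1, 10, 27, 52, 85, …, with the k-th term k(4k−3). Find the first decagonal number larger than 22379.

22876

Solve n(4n−3) > 22379 for integer n.
The largest n with value ≤ 22379 is 75 (since 22275 ≤ 22379 < 22876), so the first above is n = 76, value 22876.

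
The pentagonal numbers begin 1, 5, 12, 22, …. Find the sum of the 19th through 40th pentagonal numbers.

Σ i(3i−1)/2 = (3Σi² − Σi) / 2 over i = 19..40.
Σi = 820 − 171 = 649 and Σi² = 22140 − 2109 = 20031.
(3·20031 − 1·649) / 2 = 59444/2 = 29722.

29722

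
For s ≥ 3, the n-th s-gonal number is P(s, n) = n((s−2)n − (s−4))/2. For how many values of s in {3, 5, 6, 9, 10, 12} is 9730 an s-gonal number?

s = 3: P(3, 139) = 9730. ✓
s = 5: P(5, 80) = 9560 and P(5, 81) = 9801; 9730 is not s-gonal.
s = 6: P(6, 70) = 9730. ✓
s = 9: P(9, 53) = 9699 and P(9, 54) = 10071; 9730 is not s-gonal.
s = 10: P(10, 49) = 9457 and P(10, 50) = 9850; 9730 is not s-gonal.
s = 12: P(12, 44) = 9504 and P(12, 45) = 9945; 9730 is not s-gonal.
Hits: s ∈ {3, 6} → 2.

2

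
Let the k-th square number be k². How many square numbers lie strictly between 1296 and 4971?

34

The n-th square number is n².
Smallest index with value > 1296: n = 37 (giving 1369).
Largest index with value < 4971: n = 70 (giving 4900).
Indices 37 through 70: 34 terms.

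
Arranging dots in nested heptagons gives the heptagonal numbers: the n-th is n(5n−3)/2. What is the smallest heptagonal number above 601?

616

Solve n(5n−3)/2 > 601 for integer n.
The largest n with value ≤ 601 is 15 (since 540 ≤ 601 < 616), so the first above is n = 16, value 616.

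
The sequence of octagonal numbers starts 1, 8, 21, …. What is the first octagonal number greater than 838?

Solve n(3n−2) > 838 for integer n.
The largest n with value ≤ 838 is 17 (since 833 ≤ 838 < 936), so the first above is n = 18, value 936.

936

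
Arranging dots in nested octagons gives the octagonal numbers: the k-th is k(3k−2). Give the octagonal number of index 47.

6533

47·(3·47 − 2) = 47·139 = 6533.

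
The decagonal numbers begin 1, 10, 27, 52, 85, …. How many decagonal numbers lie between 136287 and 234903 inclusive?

58

The n-th decagonal number is n(4n−3).
Smallest index with value ≥ 136287: n = 185 (giving 136345).
Largest index with value ≤ 234903: n = 242 (giving 233530).
Indices 185 through 242: 58 terms.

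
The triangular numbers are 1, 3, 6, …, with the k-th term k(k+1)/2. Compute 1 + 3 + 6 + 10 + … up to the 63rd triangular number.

43680

Σ i(i+1)/2 = (Σi² + Σi) / 2 over i = 1..63.
Σi = 2016 and Σi² = 85344.
(1·85344 + 1·2016) / 2 = 87360/2 = 43680.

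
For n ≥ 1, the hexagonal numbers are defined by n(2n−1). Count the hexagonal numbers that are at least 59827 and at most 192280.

137

The n-th hexagonal number is n(2n−1).
Smallest index with value ≥ 59827: n = 174 (giving 60378).
Largest index with value ≤ 192280: n = 310 (giving 191890).
Indices 174 through 310: 137 terms.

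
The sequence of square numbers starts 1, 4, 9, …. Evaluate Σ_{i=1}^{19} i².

Σ_{i=1}^{19} i² = 19·20·39/6 = 2470.

2470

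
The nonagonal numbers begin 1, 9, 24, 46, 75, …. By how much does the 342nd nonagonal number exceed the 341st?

2388

Consecutive nonagonal numbers differ by 7n − 6: here 7·342 − 6 = 2388.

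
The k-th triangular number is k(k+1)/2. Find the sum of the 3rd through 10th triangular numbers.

Σ i(i+1)/2 = (Σi² + Σi) / 2 over i = 3..10.
Σi = 55 − 3 = 52 and Σi² = 385 − 5 = 380.
(1·380 + 1·52) / 2 = 432/2 = 216.

216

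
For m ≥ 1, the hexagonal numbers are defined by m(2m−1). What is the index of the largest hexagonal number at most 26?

3

Solve n(2n−1) ≤ 26 for integer n.
n = 3 gives 15 ≤ 26, while n = 4 gives 28 > 26; so the answer is index 3.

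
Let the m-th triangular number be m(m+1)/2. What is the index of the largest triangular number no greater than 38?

Solve n(n+1)/2 ≤ 38 for integer n.
n = 8 gives 36 ≤ 38, while n = 9 gives 45 > 38; so the answer is index 8.

8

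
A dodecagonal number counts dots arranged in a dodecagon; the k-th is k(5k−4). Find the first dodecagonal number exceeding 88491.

89244

Solve n(5n−4) > 88491 for integer n.
The largest n with value ≤ 88491 is 133 (since 87913 ≤ 88491 < 89244), so the first above is n = 134, value 89244.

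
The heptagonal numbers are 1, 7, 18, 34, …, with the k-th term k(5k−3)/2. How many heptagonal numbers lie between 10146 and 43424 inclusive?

68

The n-th heptagonal number is n(5n−3)/2.
Smallest index with value ≥ 10146: n = 65 (giving 10465).
Largest index with value ≤ 43424: n = 132 (giving 43362).
Indices 65 through 132: 68 terms.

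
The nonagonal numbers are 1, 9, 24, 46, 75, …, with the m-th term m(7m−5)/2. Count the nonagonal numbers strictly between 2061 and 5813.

The n-th nonagonal number is n(7n−5)/2.
Smallest index with value > 2061: n = 25 (giving 2125).
Largest index with value < 5813: n = 41 (giving 5781).
Indices 25 through 41: 17 terms.

17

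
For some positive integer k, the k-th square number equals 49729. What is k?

We need n² = 49729, so n = √49729 = 223.

223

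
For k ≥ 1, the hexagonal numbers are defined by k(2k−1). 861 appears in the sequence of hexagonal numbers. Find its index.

Set n(2n−1) = 861, giving 2n² − n − 861 = 0.
The discriminant is 1 + 8·861 = 6889, and √6889 = 83.
So n = (1 + 83) / 4 = 84/4 = 21.

21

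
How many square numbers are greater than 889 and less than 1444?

8

The n-th square number is n².
Smallest index with value > 889: n = 30 (giving 900).
Largest index with value < 1444: n = 37 (giving 1369).
Indices 30 through 37: 8 terms.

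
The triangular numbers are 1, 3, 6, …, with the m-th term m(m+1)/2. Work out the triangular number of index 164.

13530

The 164th triangular number is n(n+1)/2 with n = 164.
164·165/2 = 27060/2 = 13530.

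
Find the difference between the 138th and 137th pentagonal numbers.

412

Consecutive pentagonal numbers differ by 3n − 2: here 3·138 − 2 = 412.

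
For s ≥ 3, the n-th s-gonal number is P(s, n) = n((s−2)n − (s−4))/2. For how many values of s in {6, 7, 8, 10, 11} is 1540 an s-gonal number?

s = 6: P(6, 28) = 1540. ✓
s = 7: P(7, 25) = 1525 and P(7, 26) = 1651; 1540 is not s-gonal.
s = 8: P(8, 22) = 1408 and P(8, 23) = 1541; 1540 is not s-gonal.
s = 10: P(10, 20) = 1540. ✓
s = 11: P(11, 18) = 1395 and P(11, 19) = 1558; 1540 is not s-gonal.
Hits: s ∈ {6, 10} → 2.

2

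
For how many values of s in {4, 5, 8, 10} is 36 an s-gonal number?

1

s = 4: P(4, 6) = 36. ✓
s = 5: P(5, 5) = 35 and P(5, 6) = 51; 36 is not s-gonal.
s = 8: P(8, 3) = 21 and P(8, 4) = 40; 36 is not s-gonal.
s = 10: P(10, 3) = 27 and P(10, 4) = 52; 36 is not s-gonal.
Hits: s ∈ {4} → 1.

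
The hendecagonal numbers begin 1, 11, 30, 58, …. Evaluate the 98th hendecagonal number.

The 98th hendecagonal number is n(9n−7)/2 with n = 98.
98·(9·98 − 7)/2 = 98·875/2 = 42875.

42875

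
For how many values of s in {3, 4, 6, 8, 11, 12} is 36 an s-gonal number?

2

s = 3: P(3, 8) = 36. ✓
s = 4: P(4, 6) = 36. ✓
s = 6: P(6, 4) = 28 and P(6, 5) = 45; 36 is not s-gonal.
s = 8: P(8, 3) = 21 and P(8, 4) = 40; 36 is not s-gonal.
s = 11: P(11, 3) = 30 and P(11, 4) = 58; 36 is not s-gonal.
s = 12: P(12, 3) = 33 and P(12, 4) = 64; 36 is not s-gonal.
Hits: s ∈ {3, 4} → 2.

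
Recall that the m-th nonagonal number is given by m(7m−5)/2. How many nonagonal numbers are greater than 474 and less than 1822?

11

The n-th nonagonal number is n(7n−5)/2.
Smallest index with value > 474: n = 13 (giving 559).
Largest index with value < 1822: n = 23 (giving 1794).
Indices 13 through 23: 11 terms.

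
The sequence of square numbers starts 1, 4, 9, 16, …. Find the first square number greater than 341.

Solve n² > 341 for integer n.
The largest n with value ≤ 341 is 18 (since 324 ≤ 341 < 361), so the first above is n = 19, value 361.

361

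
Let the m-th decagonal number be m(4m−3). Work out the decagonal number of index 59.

The 59th decagonal number is n(4n−3) with n = 59.
59·(4·59 − 3) = 59·233 = 13747.

13747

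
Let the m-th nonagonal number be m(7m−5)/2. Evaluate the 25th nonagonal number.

25·(7·25 − 5)/2 = 25·170/2 = 25·85 = 2125.

2125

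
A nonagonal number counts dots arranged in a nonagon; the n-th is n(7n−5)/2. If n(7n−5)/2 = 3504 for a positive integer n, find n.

32

Set n(7n−5)/2 = 3504, giving 7n² − 5n − 7008 = 0.
So n = (5 + 443) / 14 = 448/14 = 32.
Check: 32·(7·32 − 5)/2 = 3504. ✓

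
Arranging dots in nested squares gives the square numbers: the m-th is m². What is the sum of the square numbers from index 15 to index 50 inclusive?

41910

Σ_{i=15}^{50} i² = 42925 − 1015 = 41910.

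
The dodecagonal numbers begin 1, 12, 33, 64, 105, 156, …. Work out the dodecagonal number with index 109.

The 109th dodecagonal number is n(5n−4) with n = 109.
109·(5·109 − 4) = 109·541 = 58969.

58969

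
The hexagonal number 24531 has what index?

Set n(2n−1) = 24531, giving 2n² − n − 24531 = 0.
The discriminant is 1 + 8·24531 = 196249, and √196249 = 443.
So n = (1 + 443) / 4 = 444/4 = 111.
Check: 111·(2·111 − 1) = 24531. ✓

111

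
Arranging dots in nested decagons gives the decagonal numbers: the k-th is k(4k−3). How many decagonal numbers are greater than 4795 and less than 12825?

The n-th decagonal number is n(4n−3).
Smallest index with value > 4795: n = 36 (giving 5076).
Largest index with value < 12825: n = 56 (giving 12376).
Indices 36 through 56: 21 terms.

21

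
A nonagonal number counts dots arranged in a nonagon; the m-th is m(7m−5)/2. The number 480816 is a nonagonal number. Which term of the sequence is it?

Set n(7n−5)/2 = 480816, giving 7n² − 5n − 961632 = 0.
The discriminant is 25 + 56·480816 = 26925721, and √26925721 = 5189.
So n = (5 + 5189) / 14 = 5194/14 = 371.
Check: 371·(7·371 − 5)/2 = 480816. ✓

371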